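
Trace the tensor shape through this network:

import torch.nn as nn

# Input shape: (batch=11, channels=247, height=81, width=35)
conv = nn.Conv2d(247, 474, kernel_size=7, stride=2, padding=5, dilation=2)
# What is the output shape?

Input shape: (11, 247, 81, 35)
Output shape: (11, 474, 40, 17)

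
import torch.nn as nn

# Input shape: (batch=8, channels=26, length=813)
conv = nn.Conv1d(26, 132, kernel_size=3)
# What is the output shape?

Input shape: (8, 26, 813)
Output shape: (8, 132, 811)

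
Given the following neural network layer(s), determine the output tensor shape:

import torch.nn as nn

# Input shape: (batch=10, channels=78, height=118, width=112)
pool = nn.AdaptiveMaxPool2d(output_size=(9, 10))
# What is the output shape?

Input shape: (10, 78, 118, 112)
Output shape: (10, 78, 9, 10)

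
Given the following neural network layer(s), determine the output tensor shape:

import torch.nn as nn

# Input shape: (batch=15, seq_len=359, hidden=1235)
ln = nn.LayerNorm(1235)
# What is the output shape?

Input shape: (15, 359, 1235)
Output shape: (15, 359, 1235)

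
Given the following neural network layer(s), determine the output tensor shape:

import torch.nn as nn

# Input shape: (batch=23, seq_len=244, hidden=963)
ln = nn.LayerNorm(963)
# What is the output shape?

Input shape: (23, 244, 963)
Output shape: (23, 244, 963)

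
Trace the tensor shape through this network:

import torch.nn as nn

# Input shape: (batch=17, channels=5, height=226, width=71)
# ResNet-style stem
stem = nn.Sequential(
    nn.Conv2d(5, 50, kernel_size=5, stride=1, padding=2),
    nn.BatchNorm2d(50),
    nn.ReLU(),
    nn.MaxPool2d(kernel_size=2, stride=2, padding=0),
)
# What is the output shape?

Input shape: (17, 5, 226, 71)
  -> after Conv2d 5x5 stride=1: (17, 50, 226, 71)
Output shape: (17, 50, 113, 35)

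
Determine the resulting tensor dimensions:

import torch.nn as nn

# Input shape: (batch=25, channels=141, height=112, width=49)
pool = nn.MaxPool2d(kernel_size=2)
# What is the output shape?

Input shape: (25, 141, 112, 49)
Output shape: (25, 141, 56, 24)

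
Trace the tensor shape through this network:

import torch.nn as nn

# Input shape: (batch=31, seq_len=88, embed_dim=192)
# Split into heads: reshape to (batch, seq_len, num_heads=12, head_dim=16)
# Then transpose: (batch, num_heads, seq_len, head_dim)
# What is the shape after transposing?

Input shape: (31, 88, 192)
  -> after reshape: (31, 88, 12, 16)
Output shape: (31, 12, 88, 16)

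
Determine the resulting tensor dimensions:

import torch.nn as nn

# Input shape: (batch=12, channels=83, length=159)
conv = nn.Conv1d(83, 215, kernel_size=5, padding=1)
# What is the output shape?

Input shape: (12, 83, 159)
Output shape: (12, 215, 157)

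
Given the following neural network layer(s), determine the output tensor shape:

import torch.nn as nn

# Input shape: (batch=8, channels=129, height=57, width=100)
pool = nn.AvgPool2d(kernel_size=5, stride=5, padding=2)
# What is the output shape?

Input shape: (8, 129, 57, 100)
Output shape: (8, 129, 12, 20)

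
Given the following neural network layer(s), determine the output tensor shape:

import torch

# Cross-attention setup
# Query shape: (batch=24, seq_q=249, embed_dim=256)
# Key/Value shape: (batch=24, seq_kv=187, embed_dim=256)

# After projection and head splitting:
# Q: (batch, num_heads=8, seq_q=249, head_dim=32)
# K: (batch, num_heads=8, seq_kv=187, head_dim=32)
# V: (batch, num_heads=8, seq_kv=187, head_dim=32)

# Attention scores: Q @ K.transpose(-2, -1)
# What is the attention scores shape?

Input shape: (24, 249, 256)
Output shape: (24, 8, 249, 187)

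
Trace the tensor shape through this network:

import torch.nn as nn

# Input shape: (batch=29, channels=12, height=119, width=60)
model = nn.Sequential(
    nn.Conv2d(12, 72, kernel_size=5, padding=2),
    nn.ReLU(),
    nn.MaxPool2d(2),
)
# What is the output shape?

Input shape: (29, 12, 119, 60)
  -> after Conv2d: (29, 72, 119, 60)
  -> after ReLU: (29, 72, 119, 60)
Output shape: (29, 72, 59, 30)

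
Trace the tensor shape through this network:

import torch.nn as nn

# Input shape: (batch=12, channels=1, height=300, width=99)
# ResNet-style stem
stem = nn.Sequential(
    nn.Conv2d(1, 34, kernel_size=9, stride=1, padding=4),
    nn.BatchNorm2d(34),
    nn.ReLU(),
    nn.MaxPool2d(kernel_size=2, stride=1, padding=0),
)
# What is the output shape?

Input shape: (12, 1, 300, 99)
  -> after Conv2d 9x9 stride=1: (12, 34, 300, 99)
Output shape: (12, 34, 299, 98)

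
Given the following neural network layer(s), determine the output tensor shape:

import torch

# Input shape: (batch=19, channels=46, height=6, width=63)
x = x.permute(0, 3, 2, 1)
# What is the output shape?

Input shape: (19, 46, 6, 63)
Output shape: (19, 63, 6, 46)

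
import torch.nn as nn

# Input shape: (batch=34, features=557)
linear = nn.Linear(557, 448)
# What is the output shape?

Input shape: (34, 557)
Output shape: (34, 448)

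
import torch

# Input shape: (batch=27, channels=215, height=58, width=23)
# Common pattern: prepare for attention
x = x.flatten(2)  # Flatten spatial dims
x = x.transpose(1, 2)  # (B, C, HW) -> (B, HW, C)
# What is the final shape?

Input shape: (27, 215, 58, 23)
  -> after flatten(2): (27, 215, 1334)
Output shape: (27, 1334, 215)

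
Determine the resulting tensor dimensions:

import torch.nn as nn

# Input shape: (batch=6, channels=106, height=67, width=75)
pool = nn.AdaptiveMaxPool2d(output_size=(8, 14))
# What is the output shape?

Input shape: (6, 106, 67, 75)
Output shape: (6, 106, 8, 14)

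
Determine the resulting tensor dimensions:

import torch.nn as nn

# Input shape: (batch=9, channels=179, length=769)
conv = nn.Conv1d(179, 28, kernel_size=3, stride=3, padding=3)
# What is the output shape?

Input shape: (9, 179, 769)
Output shape: (9, 28, 258)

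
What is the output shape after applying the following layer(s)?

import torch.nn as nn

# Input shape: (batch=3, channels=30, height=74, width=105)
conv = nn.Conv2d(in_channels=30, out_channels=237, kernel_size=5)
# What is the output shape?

Input shape: (3, 30, 74, 105)
Output shape: (3, 237, 70, 101)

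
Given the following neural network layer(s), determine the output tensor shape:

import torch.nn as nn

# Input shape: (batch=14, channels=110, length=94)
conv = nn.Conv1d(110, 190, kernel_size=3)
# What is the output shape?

Input shape: (14, 110, 94)
Output shape: (14, 190, 92)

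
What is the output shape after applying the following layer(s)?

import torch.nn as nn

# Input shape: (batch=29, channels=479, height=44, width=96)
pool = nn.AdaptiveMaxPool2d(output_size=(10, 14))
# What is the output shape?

Input shape: (29, 479, 44, 96)
Output shape: (29, 479, 10, 14)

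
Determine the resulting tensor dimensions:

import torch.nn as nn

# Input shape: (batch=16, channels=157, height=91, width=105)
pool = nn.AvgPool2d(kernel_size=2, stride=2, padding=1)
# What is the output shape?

Input shape: (16, 157, 91, 105)
Output shape: (16, 157, 46, 53)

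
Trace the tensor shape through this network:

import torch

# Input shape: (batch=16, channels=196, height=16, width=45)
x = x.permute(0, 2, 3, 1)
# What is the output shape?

Input shape: (16, 196, 16, 45)
Output shape: (16, 16, 45, 196)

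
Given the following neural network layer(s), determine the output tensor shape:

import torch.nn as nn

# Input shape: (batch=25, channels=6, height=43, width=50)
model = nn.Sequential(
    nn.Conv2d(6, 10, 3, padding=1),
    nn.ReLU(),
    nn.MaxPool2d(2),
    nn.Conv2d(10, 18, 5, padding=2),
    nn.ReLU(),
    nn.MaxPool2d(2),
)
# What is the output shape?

Input shape: (25, 6, 43, 50)
  -> after first Conv2d: (25, 10, 43, 50)
  -> after first MaxPool2d: (25, 10, 21, 25)
  -> after second Conv2d: (25, 18, 21, 25)
Output shape: (25, 18, 10, 12)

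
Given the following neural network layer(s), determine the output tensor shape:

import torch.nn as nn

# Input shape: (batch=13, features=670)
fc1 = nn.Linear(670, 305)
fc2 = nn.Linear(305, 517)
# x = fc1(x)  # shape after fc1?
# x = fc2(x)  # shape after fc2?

Input shape: (13, 670)
  -> after fc1: (13, 305)
Output shape: (13, 517)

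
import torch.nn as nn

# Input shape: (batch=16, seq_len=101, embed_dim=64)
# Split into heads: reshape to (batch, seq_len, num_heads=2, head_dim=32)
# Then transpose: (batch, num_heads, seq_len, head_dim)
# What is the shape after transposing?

Input shape: (16, 101, 64)
  -> after reshape: (16, 101, 2, 32)
Output shape: (16, 2, 101, 32)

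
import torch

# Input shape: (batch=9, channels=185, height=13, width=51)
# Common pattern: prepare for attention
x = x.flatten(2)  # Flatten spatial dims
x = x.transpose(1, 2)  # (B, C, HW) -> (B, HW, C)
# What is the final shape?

Input shape: (9, 185, 13, 51)
  -> after flatten(2): (9, 185, 663)
Output shape: (9, 663, 185)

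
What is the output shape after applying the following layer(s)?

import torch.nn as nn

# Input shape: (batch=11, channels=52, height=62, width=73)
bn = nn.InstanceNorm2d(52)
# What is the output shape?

Input shape: (11, 52, 62, 73)
Output shape: (11, 52, 62, 73)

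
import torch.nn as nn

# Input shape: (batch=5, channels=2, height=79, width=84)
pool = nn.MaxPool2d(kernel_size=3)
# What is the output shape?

Input shape: (5, 2, 79, 84)
Output shape: (5, 2, 26, 28)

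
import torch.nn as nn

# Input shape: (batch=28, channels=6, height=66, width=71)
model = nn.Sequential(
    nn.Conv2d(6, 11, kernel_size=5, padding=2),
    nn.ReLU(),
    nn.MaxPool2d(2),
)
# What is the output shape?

Input shape: (28, 6, 66, 71)
  -> after Conv2d: (28, 11, 66, 71)
  -> after ReLU: (28, 11, 66, 71)
Output shape: (28, 11, 33, 35)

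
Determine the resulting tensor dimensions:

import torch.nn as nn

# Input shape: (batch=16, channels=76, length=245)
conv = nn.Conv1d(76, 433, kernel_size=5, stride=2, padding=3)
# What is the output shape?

Input shape: (16, 76, 245)
Output shape: (16, 433, 124)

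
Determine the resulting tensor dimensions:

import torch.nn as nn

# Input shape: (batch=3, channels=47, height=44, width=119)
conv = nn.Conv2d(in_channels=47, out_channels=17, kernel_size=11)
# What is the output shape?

Input shape: (3, 47, 44, 119)
Output shape: (3, 17, 34, 109)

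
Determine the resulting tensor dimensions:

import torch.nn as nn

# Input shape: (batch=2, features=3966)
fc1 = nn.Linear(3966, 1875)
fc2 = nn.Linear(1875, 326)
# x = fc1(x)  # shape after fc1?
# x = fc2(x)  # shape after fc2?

Input shape: (2, 3966)
  -> after fc1: (2, 1875)
Output shape: (2, 326)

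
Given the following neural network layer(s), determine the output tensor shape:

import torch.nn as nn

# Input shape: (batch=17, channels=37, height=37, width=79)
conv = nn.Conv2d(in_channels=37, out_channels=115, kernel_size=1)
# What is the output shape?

Input shape: (17, 37, 37, 79)
Output shape: (17, 115, 37, 79)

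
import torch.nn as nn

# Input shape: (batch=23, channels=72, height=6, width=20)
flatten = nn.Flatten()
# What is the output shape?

Input shape: (23, 72, 6, 20)
Output shape: (23, 8640)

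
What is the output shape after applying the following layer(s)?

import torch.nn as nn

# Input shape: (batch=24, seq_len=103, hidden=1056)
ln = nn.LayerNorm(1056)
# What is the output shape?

Input shape: (24, 103, 1056)
Output shape: (24, 103, 1056)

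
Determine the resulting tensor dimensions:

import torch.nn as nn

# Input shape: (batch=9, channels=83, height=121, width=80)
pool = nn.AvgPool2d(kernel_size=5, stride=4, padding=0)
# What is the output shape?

Input shape: (9, 83, 121, 80)
Output shape: (9, 83, 30, 19)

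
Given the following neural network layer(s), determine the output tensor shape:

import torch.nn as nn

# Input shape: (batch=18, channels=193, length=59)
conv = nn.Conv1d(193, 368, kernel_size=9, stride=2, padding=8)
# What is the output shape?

Input shape: (18, 193, 59)
Output shape: (18, 368, 34)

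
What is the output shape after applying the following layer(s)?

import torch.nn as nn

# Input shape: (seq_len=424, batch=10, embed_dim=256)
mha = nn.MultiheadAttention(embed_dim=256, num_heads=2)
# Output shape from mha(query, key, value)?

Input shape: (424, 10, 256)
Output shape: (424, 10, 256)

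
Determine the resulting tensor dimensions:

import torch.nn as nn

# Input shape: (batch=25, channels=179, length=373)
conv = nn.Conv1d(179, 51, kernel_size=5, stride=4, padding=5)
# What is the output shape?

Input shape: (25, 179, 373)
Output shape: (25, 51, 95)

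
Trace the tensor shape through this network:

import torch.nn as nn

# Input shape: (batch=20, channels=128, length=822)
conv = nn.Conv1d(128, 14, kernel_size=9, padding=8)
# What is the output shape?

Input shape: (20, 128, 822)
Output shape: (20, 14, 830)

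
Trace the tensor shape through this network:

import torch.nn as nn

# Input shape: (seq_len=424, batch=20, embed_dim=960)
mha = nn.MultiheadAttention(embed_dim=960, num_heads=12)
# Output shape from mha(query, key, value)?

Input shape: (424, 20, 960)
Output shape: (424, 20, 960)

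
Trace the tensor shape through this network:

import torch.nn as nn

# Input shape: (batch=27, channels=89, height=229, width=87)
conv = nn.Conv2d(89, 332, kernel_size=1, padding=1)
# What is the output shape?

Input shape: (27, 89, 229, 87)
Output shape: (27, 332, 231, 89)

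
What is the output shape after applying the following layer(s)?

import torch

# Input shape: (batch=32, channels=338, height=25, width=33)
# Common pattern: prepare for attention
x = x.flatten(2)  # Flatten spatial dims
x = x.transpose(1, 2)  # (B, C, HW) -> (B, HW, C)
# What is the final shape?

Input shape: (32, 338, 25, 33)
  -> after flatten(2): (32, 338, 825)
Output shape: (32, 825, 338)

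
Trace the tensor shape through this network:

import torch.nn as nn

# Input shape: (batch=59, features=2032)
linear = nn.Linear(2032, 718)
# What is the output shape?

Input shape: (59, 2032)
Output shape: (59, 718)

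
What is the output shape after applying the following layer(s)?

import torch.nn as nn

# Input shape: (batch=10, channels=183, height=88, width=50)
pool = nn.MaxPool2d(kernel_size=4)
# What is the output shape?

Input shape: (10, 183, 88, 50)
Output shape: (10, 183, 22, 12)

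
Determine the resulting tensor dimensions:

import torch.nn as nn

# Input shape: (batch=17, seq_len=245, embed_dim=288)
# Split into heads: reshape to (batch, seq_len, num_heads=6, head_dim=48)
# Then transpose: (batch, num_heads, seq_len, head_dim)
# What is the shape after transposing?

Input shape: (17, 245, 288)
  -> after reshape: (17, 245, 6, 48)
Output shape: (17, 6, 245, 48)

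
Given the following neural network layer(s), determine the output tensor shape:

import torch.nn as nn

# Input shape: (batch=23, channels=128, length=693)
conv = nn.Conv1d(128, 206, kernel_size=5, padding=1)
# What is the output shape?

Input shape: (23, 128, 693)
Output shape: (23, 206, 691)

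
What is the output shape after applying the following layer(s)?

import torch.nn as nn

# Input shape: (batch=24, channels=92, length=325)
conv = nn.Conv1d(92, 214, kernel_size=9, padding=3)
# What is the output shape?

Input shape: (24, 92, 325)
Output shape: (24, 214, 323)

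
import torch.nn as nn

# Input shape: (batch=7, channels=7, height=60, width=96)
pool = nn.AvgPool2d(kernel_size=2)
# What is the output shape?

Input shape: (7, 7, 60, 96)
Output shape: (7, 7, 30, 48)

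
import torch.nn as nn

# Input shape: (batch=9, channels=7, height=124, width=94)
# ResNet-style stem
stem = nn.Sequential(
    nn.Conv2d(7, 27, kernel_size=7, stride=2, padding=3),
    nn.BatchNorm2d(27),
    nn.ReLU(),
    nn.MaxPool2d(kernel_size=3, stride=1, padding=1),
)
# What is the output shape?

Input shape: (9, 7, 124, 94)
  -> after Conv2d 7x7 stride=2: (9, 27, 62, 47)
Output shape: (9, 27, 62, 47)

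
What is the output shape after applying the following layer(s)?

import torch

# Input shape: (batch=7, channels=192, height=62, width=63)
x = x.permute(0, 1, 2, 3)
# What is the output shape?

Input shape: (7, 192, 62, 63)
Output shape: (7, 192, 62, 63)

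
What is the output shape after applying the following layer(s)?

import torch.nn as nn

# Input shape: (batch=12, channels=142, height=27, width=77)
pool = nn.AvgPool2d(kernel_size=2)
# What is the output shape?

Input shape: (12, 142, 27, 77)
Output shape: (12, 142, 13, 38)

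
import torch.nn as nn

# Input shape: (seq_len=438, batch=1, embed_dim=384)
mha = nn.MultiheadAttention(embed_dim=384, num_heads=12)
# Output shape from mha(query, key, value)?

Input shape: (438, 1, 384)
Output shape: (438, 1, 384)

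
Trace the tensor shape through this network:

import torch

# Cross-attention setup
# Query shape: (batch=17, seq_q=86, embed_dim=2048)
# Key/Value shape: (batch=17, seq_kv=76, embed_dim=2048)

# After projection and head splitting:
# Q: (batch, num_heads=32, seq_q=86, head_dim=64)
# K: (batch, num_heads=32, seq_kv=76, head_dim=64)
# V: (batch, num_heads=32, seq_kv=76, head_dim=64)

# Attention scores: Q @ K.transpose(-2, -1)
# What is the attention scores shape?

Input shape: (17, 86, 2048)
Output shape: (17, 32, 86, 76)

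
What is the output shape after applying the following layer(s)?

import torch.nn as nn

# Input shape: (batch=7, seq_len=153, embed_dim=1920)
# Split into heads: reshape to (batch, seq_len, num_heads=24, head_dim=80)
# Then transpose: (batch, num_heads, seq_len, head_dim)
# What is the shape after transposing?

Input shape: (7, 153, 1920)
  -> after reshape: (7, 153, 24, 80)
Output shape: (7, 24, 153, 80)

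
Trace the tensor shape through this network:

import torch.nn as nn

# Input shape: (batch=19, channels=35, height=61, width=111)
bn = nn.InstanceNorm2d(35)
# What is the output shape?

Input shape: (19, 35, 61, 111)
Output shape: (19, 35, 61, 111)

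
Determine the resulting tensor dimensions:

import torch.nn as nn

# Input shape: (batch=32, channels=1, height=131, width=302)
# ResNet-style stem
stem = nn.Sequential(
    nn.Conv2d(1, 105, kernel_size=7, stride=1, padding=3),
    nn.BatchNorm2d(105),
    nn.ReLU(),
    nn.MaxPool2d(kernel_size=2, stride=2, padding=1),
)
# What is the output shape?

Input shape: (32, 1, 131, 302)
  -> after Conv2d 7x7 stride=1: (32, 105, 131, 302)
Output shape: (32, 105, 66, 152)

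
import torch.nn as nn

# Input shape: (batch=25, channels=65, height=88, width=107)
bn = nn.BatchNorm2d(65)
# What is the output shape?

Input shape: (25, 65, 88, 107)
Output shape: (25, 65, 88, 107)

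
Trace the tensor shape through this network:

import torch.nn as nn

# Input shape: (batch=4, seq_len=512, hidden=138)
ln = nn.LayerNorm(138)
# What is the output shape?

Input shape: (4, 512, 138)
Output shape: (4, 512, 138)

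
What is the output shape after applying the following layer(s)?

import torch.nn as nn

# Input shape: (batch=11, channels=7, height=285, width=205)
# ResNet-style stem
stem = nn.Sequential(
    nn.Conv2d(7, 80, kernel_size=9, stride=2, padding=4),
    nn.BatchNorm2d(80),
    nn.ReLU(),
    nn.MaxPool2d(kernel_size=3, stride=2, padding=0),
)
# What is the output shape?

Input shape: (11, 7, 285, 205)
  -> after Conv2d 9x9 stride=2: (11, 80, 143, 103)
Output shape: (11, 80, 71, 51)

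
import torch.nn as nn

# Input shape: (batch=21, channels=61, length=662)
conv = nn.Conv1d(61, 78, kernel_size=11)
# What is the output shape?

Input shape: (21, 61, 662)
Output shape: (21, 78, 652)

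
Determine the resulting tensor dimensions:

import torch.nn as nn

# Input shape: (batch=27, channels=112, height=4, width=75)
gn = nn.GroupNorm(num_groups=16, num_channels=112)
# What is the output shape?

Input shape: (27, 112, 4, 75)
Output shape: (27, 112, 4, 75)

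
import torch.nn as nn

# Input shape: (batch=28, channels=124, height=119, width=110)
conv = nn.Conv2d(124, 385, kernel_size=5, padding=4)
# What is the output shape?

Input shape: (28, 124, 119, 110)
Output shape: (28, 385, 123, 114)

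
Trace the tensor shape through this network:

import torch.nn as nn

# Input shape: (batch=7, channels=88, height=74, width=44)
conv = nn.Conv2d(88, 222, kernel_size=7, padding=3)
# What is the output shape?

Input shape: (7, 88, 74, 44)
Output shape: (7, 222, 74, 44)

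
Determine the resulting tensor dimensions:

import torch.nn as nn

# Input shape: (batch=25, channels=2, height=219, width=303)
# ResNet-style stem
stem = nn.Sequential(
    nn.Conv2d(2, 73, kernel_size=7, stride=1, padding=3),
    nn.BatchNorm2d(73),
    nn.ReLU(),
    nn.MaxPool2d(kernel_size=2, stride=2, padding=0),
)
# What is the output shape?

Input shape: (25, 2, 219, 303)
  -> after Conv2d 7x7 stride=1: (25, 73, 219, 303)
Output shape: (25, 73, 109, 151)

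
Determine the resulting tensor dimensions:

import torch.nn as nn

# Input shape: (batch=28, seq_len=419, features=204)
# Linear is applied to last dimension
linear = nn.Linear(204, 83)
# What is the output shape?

Input shape: (28, 419, 204)
Output shape: (28, 419, 83)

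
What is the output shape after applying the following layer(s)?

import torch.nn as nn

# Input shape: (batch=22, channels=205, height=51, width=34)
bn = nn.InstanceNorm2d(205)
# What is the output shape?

Input shape: (22, 205, 51, 34)
Output shape: (22, 205, 51, 34)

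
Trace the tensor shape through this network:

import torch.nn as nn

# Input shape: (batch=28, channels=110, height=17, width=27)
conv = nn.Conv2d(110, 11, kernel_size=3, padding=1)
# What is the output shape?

Input shape: (28, 110, 17, 27)
Output shape: (28, 11, 17, 27)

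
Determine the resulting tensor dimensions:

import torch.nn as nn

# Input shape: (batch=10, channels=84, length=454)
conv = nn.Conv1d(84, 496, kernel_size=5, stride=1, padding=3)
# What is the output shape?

Input shape: (10, 84, 454)
Output shape: (10, 496, 456)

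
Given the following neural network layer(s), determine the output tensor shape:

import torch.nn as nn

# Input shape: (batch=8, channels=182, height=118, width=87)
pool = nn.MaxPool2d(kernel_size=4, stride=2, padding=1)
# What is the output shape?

Input shape: (8, 182, 118, 87)
Output shape: (8, 182, 59, 43)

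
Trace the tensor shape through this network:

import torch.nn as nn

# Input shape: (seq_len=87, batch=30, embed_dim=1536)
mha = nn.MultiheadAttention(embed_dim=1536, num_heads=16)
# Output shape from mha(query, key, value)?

Input shape: (87, 30, 1536)
Output shape: (87, 30, 1536)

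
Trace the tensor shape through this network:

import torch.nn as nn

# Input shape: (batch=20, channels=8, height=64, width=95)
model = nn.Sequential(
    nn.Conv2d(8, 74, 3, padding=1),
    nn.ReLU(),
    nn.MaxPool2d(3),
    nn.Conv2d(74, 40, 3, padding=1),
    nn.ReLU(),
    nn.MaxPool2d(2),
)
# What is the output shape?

Input shape: (20, 8, 64, 95)
  -> after first Conv2d: (20, 74, 64, 95)
  -> after first MaxPool2d: (20, 74, 21, 31)
  -> after second Conv2d: (20, 40, 21, 31)
Output shape: (20, 40, 10, 15)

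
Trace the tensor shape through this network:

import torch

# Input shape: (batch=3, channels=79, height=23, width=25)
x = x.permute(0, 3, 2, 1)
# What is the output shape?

Input shape: (3, 79, 23, 25)
Output shape: (3, 25, 23, 79)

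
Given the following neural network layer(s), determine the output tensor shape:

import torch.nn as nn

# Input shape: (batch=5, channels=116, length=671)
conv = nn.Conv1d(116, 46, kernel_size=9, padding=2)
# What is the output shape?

Input shape: (5, 116, 671)
Output shape: (5, 46, 667)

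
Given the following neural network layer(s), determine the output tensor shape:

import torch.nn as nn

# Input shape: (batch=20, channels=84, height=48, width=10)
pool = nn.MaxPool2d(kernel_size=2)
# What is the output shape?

Input shape: (20, 84, 48, 10)
Output shape: (20, 84, 24, 5)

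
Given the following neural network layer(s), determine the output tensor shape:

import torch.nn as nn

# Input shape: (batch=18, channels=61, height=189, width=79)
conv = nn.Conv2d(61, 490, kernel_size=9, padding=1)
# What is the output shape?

Input shape: (18, 61, 189, 79)
Output shape: (18, 490, 183, 73)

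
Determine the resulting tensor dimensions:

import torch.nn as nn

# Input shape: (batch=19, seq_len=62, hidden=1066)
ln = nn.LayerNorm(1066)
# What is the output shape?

Input shape: (19, 62, 1066)
Output shape: (19, 62, 1066)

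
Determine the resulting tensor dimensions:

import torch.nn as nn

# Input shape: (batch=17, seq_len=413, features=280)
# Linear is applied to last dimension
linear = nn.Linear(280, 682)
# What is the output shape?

Input shape: (17, 413, 280)
Output shape: (17, 413, 682)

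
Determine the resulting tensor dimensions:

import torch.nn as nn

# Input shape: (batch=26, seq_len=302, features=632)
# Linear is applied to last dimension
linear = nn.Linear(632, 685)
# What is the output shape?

Input shape: (26, 302, 632)
Output shape: (26, 302, 685)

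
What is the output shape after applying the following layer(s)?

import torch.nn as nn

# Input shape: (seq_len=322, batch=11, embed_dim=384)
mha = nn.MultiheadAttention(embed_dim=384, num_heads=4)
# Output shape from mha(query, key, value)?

Input shape: (322, 11, 384)
Output shape: (322, 11, 384)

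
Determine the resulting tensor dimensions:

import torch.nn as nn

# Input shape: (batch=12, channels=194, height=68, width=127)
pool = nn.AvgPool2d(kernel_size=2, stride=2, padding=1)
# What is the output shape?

Input shape: (12, 194, 68, 127)
Output shape: (12, 194, 35, 64)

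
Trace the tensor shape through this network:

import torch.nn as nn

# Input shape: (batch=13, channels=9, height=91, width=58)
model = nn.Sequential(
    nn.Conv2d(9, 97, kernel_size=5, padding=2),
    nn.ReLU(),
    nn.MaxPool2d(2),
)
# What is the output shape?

Input shape: (13, 9, 91, 58)
  -> after Conv2d: (13, 97, 91, 58)
  -> after ReLU: (13, 97, 91, 58)
Output shape: (13, 97, 45, 29)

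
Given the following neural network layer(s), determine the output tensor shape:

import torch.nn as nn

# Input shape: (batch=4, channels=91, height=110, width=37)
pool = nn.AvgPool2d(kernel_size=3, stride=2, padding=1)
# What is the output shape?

Input shape: (4, 91, 110, 37)
Output shape: (4, 91, 55, 19)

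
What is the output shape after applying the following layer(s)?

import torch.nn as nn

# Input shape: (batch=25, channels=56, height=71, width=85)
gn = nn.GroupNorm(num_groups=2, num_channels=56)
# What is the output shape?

Input shape: (25, 56, 71, 85)
Output shape: (25, 56, 71, 85)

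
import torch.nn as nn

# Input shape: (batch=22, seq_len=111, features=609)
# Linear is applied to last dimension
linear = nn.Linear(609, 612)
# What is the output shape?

Input shape: (22, 111, 609)
Output shape: (22, 111, 612)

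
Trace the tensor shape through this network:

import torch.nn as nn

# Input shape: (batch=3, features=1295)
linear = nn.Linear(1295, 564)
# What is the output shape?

Input shape: (3, 1295)
Output shape: (3, 564)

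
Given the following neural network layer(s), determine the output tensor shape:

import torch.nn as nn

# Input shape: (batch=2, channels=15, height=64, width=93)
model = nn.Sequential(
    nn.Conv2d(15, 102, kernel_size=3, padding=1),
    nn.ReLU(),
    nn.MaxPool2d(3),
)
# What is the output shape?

Input shape: (2, 15, 64, 93)
  -> after Conv2d: (2, 102, 64, 93)
  -> after ReLU: (2, 102, 64, 93)
Output shape: (2, 102, 21, 31)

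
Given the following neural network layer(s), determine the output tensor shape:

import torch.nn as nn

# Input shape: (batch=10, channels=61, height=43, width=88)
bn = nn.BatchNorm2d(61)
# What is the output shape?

Input shape: (10, 61, 43, 88)
Output shape: (10, 61, 43, 88)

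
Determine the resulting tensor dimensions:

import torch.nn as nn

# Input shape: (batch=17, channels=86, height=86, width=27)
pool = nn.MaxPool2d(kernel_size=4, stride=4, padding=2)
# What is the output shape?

Input shape: (17, 86, 86, 27)
Output shape: (17, 86, 22, 7)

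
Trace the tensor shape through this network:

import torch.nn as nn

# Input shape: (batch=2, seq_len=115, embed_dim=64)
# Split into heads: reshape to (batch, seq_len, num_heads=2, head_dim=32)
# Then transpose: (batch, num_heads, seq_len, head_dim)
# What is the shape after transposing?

Input shape: (2, 115, 64)
  -> after reshape: (2, 115, 2, 32)
Output shape: (2, 2, 115, 32)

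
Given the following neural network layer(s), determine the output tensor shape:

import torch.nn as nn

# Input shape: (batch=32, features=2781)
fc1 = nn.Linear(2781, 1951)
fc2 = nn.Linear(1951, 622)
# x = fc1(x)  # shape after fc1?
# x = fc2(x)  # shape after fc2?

Input shape: (32, 2781)
  -> after fc1: (32, 1951)
Output shape: (32, 622)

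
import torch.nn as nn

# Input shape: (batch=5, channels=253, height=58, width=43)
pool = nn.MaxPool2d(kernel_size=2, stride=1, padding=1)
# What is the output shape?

Input shape: (5, 253, 58, 43)
Output shape: (5, 253, 59, 44)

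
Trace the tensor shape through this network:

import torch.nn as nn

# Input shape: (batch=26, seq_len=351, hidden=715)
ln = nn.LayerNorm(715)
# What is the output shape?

Input shape: (26, 351, 715)
Output shape: (26, 351, 715)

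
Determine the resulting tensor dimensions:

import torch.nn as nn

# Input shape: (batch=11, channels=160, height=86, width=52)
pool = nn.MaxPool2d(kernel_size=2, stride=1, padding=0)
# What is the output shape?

Input shape: (11, 160, 86, 52)
Output shape: (11, 160, 85, 51)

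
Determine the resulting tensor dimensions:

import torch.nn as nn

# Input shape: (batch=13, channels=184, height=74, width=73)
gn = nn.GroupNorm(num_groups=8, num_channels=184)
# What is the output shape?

Input shape: (13, 184, 74, 73)
Output shape: (13, 184, 74, 73)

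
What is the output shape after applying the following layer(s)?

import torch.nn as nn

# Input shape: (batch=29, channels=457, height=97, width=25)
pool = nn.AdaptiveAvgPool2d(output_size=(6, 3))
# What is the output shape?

Input shape: (29, 457, 97, 25)
Output shape: (29, 457, 6, 3)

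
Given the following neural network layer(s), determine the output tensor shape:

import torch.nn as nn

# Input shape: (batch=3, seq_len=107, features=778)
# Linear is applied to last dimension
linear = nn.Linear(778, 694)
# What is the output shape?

Input shape: (3, 107, 778)
Output shape: (3, 107, 694)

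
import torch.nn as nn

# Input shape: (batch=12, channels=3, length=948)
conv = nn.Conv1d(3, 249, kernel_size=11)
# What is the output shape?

Input shape: (12, 3, 948)
Output shape: (12, 249, 938)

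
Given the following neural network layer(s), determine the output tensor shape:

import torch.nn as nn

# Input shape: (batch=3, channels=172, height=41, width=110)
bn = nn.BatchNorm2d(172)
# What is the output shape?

Input shape: (3, 172, 41, 110)
Output shape: (3, 172, 41, 110)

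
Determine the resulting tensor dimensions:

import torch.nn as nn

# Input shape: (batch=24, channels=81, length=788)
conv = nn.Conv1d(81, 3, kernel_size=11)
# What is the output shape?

Input shape: (24, 81, 788)
Output shape: (24, 3, 778)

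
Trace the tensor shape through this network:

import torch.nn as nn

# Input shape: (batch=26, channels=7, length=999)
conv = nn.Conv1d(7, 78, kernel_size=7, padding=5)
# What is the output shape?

Input shape: (26, 7, 999)
Output shape: (26, 78, 1003)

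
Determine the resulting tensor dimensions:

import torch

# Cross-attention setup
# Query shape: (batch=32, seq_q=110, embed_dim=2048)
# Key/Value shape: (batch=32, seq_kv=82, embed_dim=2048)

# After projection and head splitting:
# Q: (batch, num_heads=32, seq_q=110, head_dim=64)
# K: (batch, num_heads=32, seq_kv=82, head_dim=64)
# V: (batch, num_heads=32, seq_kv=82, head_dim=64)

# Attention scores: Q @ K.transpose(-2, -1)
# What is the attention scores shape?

Input shape: (32, 110, 2048)
Output shape: (32, 32, 110, 82)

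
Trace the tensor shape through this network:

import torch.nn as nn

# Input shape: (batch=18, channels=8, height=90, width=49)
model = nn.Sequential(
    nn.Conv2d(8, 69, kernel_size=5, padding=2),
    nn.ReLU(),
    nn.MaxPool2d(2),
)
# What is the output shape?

Input shape: (18, 8, 90, 49)
  -> after Conv2d: (18, 69, 90, 49)
  -> after ReLU: (18, 69, 90, 49)
Output shape: (18, 69, 45, 24)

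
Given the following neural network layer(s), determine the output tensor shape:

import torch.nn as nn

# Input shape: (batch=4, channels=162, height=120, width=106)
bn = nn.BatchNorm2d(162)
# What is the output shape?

Input shape: (4, 162, 120, 106)
Output shape: (4, 162, 120, 106)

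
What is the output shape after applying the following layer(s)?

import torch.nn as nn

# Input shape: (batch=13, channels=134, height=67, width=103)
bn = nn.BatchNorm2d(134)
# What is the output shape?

Input shape: (13, 134, 67, 103)
Output shape: (13, 134, 67, 103)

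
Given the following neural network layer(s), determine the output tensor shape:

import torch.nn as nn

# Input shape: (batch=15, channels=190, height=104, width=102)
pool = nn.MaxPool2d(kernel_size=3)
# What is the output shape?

Input shape: (15, 190, 104, 102)
Output shape: (15, 190, 34, 34)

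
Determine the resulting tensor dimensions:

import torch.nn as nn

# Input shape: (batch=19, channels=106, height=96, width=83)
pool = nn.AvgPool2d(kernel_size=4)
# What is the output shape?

Input shape: (19, 106, 96, 83)
Output shape: (19, 106, 24, 20)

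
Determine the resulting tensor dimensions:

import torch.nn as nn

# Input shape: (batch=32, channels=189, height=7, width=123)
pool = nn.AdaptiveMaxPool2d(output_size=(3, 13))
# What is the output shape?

Input shape: (32, 189, 7, 123)
Output shape: (32, 189, 3, 13)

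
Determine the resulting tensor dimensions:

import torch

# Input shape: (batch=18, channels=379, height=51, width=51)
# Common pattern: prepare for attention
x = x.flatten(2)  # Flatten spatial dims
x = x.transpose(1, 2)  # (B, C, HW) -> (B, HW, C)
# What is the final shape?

Input shape: (18, 379, 51, 51)
  -> after flatten(2): (18, 379, 2601)
Output shape: (18, 2601, 379)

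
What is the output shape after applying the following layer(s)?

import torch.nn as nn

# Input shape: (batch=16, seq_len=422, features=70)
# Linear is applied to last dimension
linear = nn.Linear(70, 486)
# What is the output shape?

Input shape: (16, 422, 70)
Output shape: (16, 422, 486)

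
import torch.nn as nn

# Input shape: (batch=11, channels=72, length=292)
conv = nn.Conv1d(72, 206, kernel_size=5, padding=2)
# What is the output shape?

Input shape: (11, 72, 292)
Output shape: (11, 206, 292)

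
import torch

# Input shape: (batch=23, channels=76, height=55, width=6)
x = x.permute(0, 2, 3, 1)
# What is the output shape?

Input shape: (23, 76, 55, 6)
Output shape: (23, 55, 6, 76)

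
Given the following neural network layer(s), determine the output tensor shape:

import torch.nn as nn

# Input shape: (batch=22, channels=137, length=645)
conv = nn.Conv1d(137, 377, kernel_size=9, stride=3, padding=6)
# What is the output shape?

Input shape: (22, 137, 645)
Output shape: (22, 377, 217)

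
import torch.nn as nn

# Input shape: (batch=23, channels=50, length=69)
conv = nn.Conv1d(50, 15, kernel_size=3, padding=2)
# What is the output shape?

Input shape: (23, 50, 69)
Output shape: (23, 15, 71)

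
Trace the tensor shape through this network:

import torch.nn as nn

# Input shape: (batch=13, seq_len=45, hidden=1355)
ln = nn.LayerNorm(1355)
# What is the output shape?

Input shape: (13, 45, 1355)
Output shape: (13, 45, 1355)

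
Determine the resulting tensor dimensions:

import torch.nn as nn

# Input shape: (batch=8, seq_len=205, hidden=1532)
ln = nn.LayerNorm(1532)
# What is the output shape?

Input shape: (8, 205, 1532)
Output shape: (8, 205, 1532)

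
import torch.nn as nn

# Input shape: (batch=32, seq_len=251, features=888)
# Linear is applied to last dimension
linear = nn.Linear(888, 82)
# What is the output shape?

Input shape: (32, 251, 888)
Output shape: (32, 251, 82)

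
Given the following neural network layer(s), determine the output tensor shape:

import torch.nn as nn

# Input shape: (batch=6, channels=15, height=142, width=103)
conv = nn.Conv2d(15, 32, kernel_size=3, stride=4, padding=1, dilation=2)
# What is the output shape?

Input shape: (6, 15, 142, 103)
Output shape: (6, 32, 35, 26)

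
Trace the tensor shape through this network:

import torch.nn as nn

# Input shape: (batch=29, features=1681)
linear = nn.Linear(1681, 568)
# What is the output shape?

Input shape: (29, 1681)
Output shape: (29, 568)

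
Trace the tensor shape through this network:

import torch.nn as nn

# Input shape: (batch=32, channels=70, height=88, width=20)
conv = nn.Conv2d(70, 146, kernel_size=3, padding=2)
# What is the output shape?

Input shape: (32, 70, 88, 20)
Output shape: (32, 146, 90, 22)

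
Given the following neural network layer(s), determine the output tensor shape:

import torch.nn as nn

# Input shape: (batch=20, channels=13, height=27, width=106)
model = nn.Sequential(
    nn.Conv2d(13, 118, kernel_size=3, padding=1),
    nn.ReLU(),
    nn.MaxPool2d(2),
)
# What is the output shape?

Input shape: (20, 13, 27, 106)
  -> after Conv2d: (20, 118, 27, 106)
  -> after ReLU: (20, 118, 27, 106)
Output shape: (20, 118, 13, 53)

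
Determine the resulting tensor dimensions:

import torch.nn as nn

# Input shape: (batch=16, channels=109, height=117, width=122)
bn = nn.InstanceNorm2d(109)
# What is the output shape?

Input shape: (16, 109, 117, 122)
Output shape: (16, 109, 117, 122)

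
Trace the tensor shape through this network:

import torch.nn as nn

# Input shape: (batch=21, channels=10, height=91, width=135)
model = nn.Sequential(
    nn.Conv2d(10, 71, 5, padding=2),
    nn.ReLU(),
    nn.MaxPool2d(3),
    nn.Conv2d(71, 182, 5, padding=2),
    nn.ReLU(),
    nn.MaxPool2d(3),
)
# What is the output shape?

Input shape: (21, 10, 91, 135)
  -> after first Conv2d: (21, 71, 91, 135)
  -> after first MaxPool2d: (21, 71, 30, 45)
  -> after second Conv2d: (21, 182, 30, 45)
Output shape: (21, 182, 10, 15)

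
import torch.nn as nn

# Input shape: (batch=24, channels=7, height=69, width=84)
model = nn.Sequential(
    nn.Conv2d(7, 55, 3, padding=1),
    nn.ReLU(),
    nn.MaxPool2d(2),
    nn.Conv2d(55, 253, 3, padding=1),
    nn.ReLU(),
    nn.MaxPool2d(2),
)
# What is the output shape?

Input shape: (24, 7, 69, 84)
  -> after first Conv2d: (24, 55, 69, 84)
  -> after first MaxPool2d: (24, 55, 34, 42)
  -> after second Conv2d: (24, 253, 34, 42)
Output shape: (24, 253, 17, 21)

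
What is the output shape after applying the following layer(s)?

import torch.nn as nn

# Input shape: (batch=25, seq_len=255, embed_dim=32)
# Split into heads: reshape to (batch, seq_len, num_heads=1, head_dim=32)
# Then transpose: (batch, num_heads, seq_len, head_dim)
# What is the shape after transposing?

Input shape: (25, 255, 32)
  -> after reshape: (25, 255, 1, 32)
Output shape: (25, 1, 255, 32)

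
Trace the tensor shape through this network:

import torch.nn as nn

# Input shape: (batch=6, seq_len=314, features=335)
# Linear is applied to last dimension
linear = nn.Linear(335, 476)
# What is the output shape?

Input shape: (6, 314, 335)
Output shape: (6, 314, 476)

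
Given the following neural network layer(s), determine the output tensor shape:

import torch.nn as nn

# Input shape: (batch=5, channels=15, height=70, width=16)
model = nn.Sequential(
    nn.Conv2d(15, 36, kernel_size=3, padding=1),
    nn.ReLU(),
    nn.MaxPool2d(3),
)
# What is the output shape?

Input shape: (5, 15, 70, 16)
  -> after Conv2d: (5, 36, 70, 16)
  -> after ReLU: (5, 36, 70, 16)
Output shape: (5, 36, 23, 5)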